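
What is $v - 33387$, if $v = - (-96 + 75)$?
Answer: $-33366$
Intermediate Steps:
$v = 21$ ($v = \left(-1\right) \left(-21\right) = 21$)
$v - 33387 = 21 - 33387 = -33366$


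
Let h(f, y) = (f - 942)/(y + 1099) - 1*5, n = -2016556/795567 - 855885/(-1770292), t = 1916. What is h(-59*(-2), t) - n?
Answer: -4560551796504227/1415427825041820 ≈ -3.2220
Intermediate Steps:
n = -2888979092557/1408385895564 (n = -2016556*1/795567 - 855885*(-1/1770292) = -2016556/795567 + 855885/1770292 = -2888979092557/1408385895564 ≈ -2.0513)
h(f, y) = -5 + (-942 + f)/(1099 + y) (h(f, y) = (-942 + f)/(1099 + y) - 5 = -5 + (-942 + f)/(1099 + y))
h(-59*(-2), t) - n = (-6437 - 59*(-2) - 5*1916)/(1099 + 1916) - 1*(-2888979092557/1408385895564) = (-6437 + 118 - 9580)/3015 + 2888979092557/1408385895564 = (1/3015)*(-15899) + 2888979092557/1408385895564 = -15899/3015 + 2888979092557/1408385895564 = -4560551796504227/1415427825041820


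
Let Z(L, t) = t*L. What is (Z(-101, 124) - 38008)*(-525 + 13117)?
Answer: -636298944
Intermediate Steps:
Z(L, t) = L*t
(Z(-101, 124) - 38008)*(-525 + 13117) = (-101*124 - 38008)*(-525 + 13117) = (-12524 - 38008)*12592 = -50532*12592 = -636298944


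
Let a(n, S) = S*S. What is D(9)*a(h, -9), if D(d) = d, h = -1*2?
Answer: 729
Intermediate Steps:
h = -2
a(n, S) = S²
D(9)*a(h, -9) = 9*(-9)² = 9*81 = 729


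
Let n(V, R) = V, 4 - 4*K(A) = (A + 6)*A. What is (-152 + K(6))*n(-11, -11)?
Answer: 1859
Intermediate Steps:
K(A) = 1 - A*(6 + A)/4 (K(A) = 1 - (A + 6)*A/4 = 1 - (6 + A)*A/4 = 1 - A*(6 + A)/4)
(-152 + K(6))*n(-11, -11) = (-152 + (1 - 3/2*6 - 1/4*6**2))*(-11) = (-152 + (1 - 9 - 1/4*36))*(-11) = (-152 + (1 - 9 - 9))*(-11) = (-152 - 17)*(-11) = -169*(-11) = 1859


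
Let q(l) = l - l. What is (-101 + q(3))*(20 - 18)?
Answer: -202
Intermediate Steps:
q(l) = 0
(-101 + q(3))*(20 - 18) = (-101 + 0)*(20 - 18) = -101*2 = -202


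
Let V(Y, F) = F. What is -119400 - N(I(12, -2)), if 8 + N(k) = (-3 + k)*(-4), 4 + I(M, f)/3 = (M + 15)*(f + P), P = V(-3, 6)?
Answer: -118156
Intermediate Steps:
P = 6
I(M, f) = -12 + 3*(6 + f)*(15 + M) (I(M, f) = -12 + 3*((M + 15)*(f + 6)) = -12 + 3*((15 + M)*(6 + f)) = -12 + 3*((6 + f)*(15 + M)) = -12 + 3*(6 + f)*(15 + M))
N(k) = 4 - 4*k (N(k) = -8 + (-3 + k)*(-4) = -8 + (12 - 4*k) = 4 - 4*k)
-119400 - N(I(12, -2)) = -119400 - (4 - 4*(258 + 18*12 + 45*(-2) + 3*12*(-2))) = -119400 - (4 - 4*(258 + 216 - 90 - 72)) = -119400 - (4 - 4*312) = -119400 - (4 - 1248) = -119400 - 1*(-1244) = -119400 + 1244 = -118156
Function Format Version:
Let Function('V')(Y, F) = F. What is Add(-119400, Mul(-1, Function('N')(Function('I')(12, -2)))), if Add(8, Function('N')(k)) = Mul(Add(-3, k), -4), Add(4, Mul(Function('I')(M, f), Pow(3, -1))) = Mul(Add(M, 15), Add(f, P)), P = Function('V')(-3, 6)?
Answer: -118156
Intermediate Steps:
P = 6
Function('I')(M, f) = Add(-12, Mul(3, Add(6, f), Add(15, M))) (Function('I')(M, f) = Add(-12, Mul(3, Mul(Add(M, 15), Add(f, 6)))) = Add(-12, Mul(3, Mul(Add(15, M), Add(6, f)))) = Add(-12, Mul(3, Mul(Add(6, f), Add(15, M)))) = Add(-12, Mul(3, Add(6, f), Add(15, M))))
Function('N')(k) = Add(4, Mul(-4, k)) (Function('N')(k) = Add(-8, Mul(Add(-3, k), -4)) = Add(-8, Add(12, Mul(-4, k))) = Add(4, Mul(-4, k)))
Add(-119400, Mul(-1, Function('N')(Function('I')(12, -2)))) = Add(-119400, Mul(-1, Add(4, Mul(-4, Add(258, Mul(18, 12), Mul(45, -2), Mul(3, 12, -2)))))) = Add(-119400, Mul(-1, Add(4, Mul(-4, Add(258, 216, -90, -72))))) = Add(-119400, Mul(-1, Add(4, Mul(-4, 312)))) = Add(-119400, Mul(-1, Add(4, -1248))) = Add(-119400, Mul(-1, -1244)) = Add(-119400, 1244) = -118156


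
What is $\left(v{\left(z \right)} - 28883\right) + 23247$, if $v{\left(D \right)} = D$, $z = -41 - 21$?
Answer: $-5698$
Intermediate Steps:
$z = -62$
$\left(v{\left(z \right)} - 28883\right) + 23247 = \left(-62 - 28883\right) + 23247 = -28945 + 23247 = -5698$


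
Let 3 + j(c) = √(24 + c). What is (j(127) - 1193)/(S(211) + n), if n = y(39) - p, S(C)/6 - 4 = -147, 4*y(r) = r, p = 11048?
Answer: 4784/47585 - 4*√151/47585 ≈ 0.099503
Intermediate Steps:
y(r) = r/4
S(C) = -858 (S(C) = 24 + 6*(-147) = 24 - 882 = -858)
j(c) = -3 + √(24 + c)
n = -44153/4 (n = (¼)*39 - 1*11048 = 39/4 - 11048 = -44153/4 ≈ -11038.)
(j(127) - 1193)/(S(211) + n) = ((-3 + √(24 + 127)) - 1193)/(-858 - 44153/4) = ((-3 + √151) - 1193)/(-47585/4) = (-1196 + √151)*(-4/47585) = 4784/47585 - 4*√151/47585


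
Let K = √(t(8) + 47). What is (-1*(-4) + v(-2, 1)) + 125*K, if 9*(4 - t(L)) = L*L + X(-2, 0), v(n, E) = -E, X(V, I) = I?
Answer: 3 + 125*√395/3 ≈ 831.11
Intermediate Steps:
t(L) = 4 - L²/9 (t(L) = 4 - (L*L + 0)/9 = 4 - (L² + 0)/9 = 4 - L²/9)
K = √395/3 (K = √((4 - ⅑*8²) + 47) = √((4 - ⅑*64) + 47) = √((4 - 64/9) + 47) = √(-28/9 + 47) = √(395/9) = √395/3 ≈ 6.6249)
(-1*(-4) + v(-2, 1)) + 125*K = (-1*(-4) - 1*1) + 125*(√395/3) = (4 - 1) + 125*√395/3 = 3 + 125*√395/3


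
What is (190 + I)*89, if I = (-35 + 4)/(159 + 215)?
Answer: 6321581/374 ≈ 16903.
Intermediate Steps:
I = -31/374 ≈ -0.082888
(190 + I)*89 = (190 - 31/374)*89 = (71029/374)*89 = 6321581/374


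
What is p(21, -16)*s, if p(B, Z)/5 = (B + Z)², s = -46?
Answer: -5750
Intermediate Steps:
p(B, Z) = 5*(B + Z)²
p(21, -16)*s = (5*(21 - 16)²)*(-46) = (5*5²)*(-46) = (5*25)*(-46) = 125*(-46) = -5750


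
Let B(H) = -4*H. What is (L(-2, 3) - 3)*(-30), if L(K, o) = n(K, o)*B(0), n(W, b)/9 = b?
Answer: 90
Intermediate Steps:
n(W, b) = 9*b
L(K, o) = 0 (L(K, o) = (9*o)*(-4*0) = (9*o)*0 = 0)
(L(-2, 3) - 3)*(-30) = (0 - 3)*(-30) = -3*(-30) = 90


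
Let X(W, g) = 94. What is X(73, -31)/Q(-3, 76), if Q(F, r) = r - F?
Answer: 94/79 ≈ 1.1899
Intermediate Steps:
X(73, -31)/Q(-3, 76) = 94/(76 - 1*(-3)) = 94/(76 + 3) = 94/79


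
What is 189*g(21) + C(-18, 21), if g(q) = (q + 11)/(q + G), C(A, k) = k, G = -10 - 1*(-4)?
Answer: 2121/5 ≈ 424.20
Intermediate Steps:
G = -6 (G = -10 + 4 = -6)
g(q) = (11 + q)/(-6 + q) (g(q) = (q + 11)/(q - 6) = (11 + q)/(-6 + q))
189*g(21) + C(-18, 21) = 189*((11 + 21)/(-6 + 21)) + 21 = 189*(32/15) + 21 = 2016/5 + 21 = 2121/5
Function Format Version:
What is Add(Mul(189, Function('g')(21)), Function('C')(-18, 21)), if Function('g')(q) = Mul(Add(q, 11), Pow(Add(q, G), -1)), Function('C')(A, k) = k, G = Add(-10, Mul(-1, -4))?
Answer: Rational(2121, 5) ≈ 424.20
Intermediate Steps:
G = -6 (G = Add(-10, 4) = -6)
Function('g')(q) = Mul(Pow(Add(-6, q), -1), Add(11, q)) (Function('g')(q) = Mul(Add(q, 11), Pow(Add(q, -6), -1)) = Mul(Add(11, q), Pow(Add(-6, q), -1)) = Mul(Pow(Add(-6, q), -1), Add(11, q)))
Add(Mul(189, Function('g')(21)), Function('C')(-18, 21)) = Add(Mul(189, Mul(Pow(Add(-6, 21), -1), Add(11, 21))), 21) = Add(Mul(189, Mul(Pow(15, -1), 32)), 21) = Add(Mul(189, Mul(Rational(1, 15), 32)), 21) = Add(Mul(189, Rational(32, 15)), 21) = Add(Rational(2016, 5), 21) = Rational(2121, 5)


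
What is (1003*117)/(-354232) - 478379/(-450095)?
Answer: 116638051583/159438052040 ≈ 0.73156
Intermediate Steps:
(1003*117)/(-354232) - 478379/(-450095) = 117351*(-1/354232) - 478379*(-1/450095) = -117351/354232 + 478379/450095 = 116638051583/159438052040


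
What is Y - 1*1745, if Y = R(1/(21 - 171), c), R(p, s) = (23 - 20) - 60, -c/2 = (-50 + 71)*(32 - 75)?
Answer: -1802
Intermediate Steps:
c = 1806 (c = -2*(-50 + 71)*(32 - 75) = -42*(-43) = -2*(-903) = 1806)
R(p, s) = -57 (R(p, s) = 3 - 60 = -57)
Y = -57
Y - 1*1745 = -57 - 1*1745 = -57 - 1745 = -1802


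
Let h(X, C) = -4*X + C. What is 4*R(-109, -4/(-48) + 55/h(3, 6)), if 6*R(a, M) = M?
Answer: -109/18 ≈ -6.0556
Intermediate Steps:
h(X, C) = C - 4*X
R(a, M) = M/6
4*R(-109, -4/(-48) + 55/h(3, 6)) = 4*((-4/(-48) + 55/(6 - 4*3))/6) = 4*((-4*(-1/48) + 55/(6 - 12))/6) = 4*((1/12 + 55/(-6))/6) = 4*((1/12 + 55*(-⅙))/6) = 4*((1/12 - 55/6)/6) = 4*((⅙)*(-109/12)) = 4*(-109/72) = -109/18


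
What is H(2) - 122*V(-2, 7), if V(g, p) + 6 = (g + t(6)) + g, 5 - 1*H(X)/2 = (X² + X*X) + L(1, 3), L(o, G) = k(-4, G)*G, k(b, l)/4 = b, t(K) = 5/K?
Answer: 3625/3 ≈ 1208.3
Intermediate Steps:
k(b, l) = 4*b
L(o, G) = -16*G (L(o, G) = (4*(-4))*G = -16*G)
H(X) = 106 - 4*X² (H(X) = 10 - 2*((X² + X*X) - 16*3) = 10 - 2*((X² + X²) - 48) = 10 - 2*(2*X² - 48) = 10 - 2*(-48 + 2*X²) = 10 + (96 - 4*X²) = 106 - 4*X²)
V(g, p) = -31/6 + 2*g (V(g, p) = -6 + ((g + 5/6) + g) = -6 + ((g + 5*(⅙)) + g) = -6 + ((g + ⅚) + g) = -6 + ((⅚ + g) + g) = -6 + (⅚ + 2*g) = -31/6 + 2*g)
H(2) - 122*V(-2, 7) = (106 - 4*2²) - 122*(-31/6 + 2*(-2)) = (106 - 4*4) - 122*(-31/6 - 4) = (106 - 16) - 122*(-55/6) = 90 + 3355/3 = 3625/3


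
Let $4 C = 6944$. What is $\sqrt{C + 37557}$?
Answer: $\sqrt{39293} \approx 198.22$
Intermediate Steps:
$C = 1736$ ($C = \frac{1}{4} \cdot 6944 = 1736$)
$\sqrt{C + 37557} = \sqrt{1736 + 37557} = \sqrt{39293}$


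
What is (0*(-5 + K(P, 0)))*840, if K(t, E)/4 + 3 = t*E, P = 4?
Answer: 0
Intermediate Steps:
K(t, E) = -12 + 4*E*t (K(t, E) = -12 + 4*(t*E) = -12 + 4*(E*t) = -12 + 4*E*t)
(0*(-5 + K(P, 0)))*840 = (0*(-5 + (-12 + 4*0*4)))*840 = (0*(-5 + (-12 + 0)))*840 = (0*(-5 - 12))*840 = (0*(-17))*840 = 0*840 = 0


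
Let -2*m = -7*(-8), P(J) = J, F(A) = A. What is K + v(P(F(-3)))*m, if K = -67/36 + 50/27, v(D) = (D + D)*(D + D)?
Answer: -108865/108 ≈ -1008.0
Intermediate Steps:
v(D) = 4*D**2 (v(D) = (2*D)*(2*D) = 4*D**2)
m = -28 (m = -(-7)*(-8)/2 = -1/2*56 = -28)
K = -1/108 (K = -67*1/36 + 50*(1/27) = -67/36 + 50/27 = -1/108 ≈ -0.0092593)
K + v(P(F(-3)))*m = -1/108 + (4*(-3)**2)*(-28) = -1/108 + (4*9)*(-28) = -1/108 + 36*(-28) = -1/108 - 1008 = -108865/108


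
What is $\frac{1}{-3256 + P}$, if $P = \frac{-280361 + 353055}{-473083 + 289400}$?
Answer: $- \frac{183683}{598144542} \approx -0.00030709$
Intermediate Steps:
$P = - \frac{72694}{183683}$ ($P = \frac{72694}{-183683} = 72694 \left(- \frac{1}{183683}\right) = - \frac{72694}{183683} \approx -0.39576$)
$\frac{1}{-3256 + P} = \frac{1}{-3256 - \frac{72694}{183683}} = \frac{1}{- \frac{598144542}{183683}} = - \frac{183683}{598144542}$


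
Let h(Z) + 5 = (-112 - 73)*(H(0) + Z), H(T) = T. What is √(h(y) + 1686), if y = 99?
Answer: I*√16634 ≈ 128.97*I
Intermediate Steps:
h(Z) = -5 - 185*Z (h(Z) = -5 + (-112 - 73)*(0 + Z) = -5 - 185*Z)
√(h(y) + 1686) = √((-5 - 185*99) + 1686) = √((-5 - 18315) + 1686) = √(-18320 + 1686) = √(-16634) = I*√16634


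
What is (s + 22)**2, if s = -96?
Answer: 5476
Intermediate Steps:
(s + 22)**2 = (-96 + 22)**2 = (-74)**2 = 5476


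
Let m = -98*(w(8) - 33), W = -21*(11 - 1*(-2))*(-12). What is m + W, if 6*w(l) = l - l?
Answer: 6510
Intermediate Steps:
w(l) = 0 (w(l) = (l - l)/6 = (1/6)*0 = 0)
W = 3276 (W = -21*(11 + 2)*(-12) = -21*13*(-12) = -273*(-12) = 3276)
m = 3234 (m = -98*(0 - 33) = -98*(-33) = 3234)
m + W = 3234 + 3276 = 6510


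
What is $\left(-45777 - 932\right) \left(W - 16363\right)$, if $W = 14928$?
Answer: $67027415$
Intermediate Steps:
$\left(-45777 - 932\right) \left(W - 16363\right) = \left(-45777 - 932\right) \left(14928 - 16363\right) = \left(-46709\right) \left(-1435\right) = 67027415$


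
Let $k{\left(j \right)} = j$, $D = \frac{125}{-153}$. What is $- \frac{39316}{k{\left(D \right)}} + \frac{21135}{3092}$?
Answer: $\frac{18602097891}{386500} \approx 48130.0$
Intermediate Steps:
$D = - \frac{125}{153}$ ($D = 125 \left(- \frac{1}{153}\right) = - \frac{125}{153} \approx -0.81699$)
$- \frac{39316}{k{\left(D \right)}} + \frac{21135}{3092} = - \frac{39316}{- \frac{125}{153}} + \frac{21135}{3092} = \left(-39316\right) \left(- \frac{153}{125}\right) + 21135 \cdot \frac{1}{3092} = \frac{6015348}{125} + \frac{21135}{3092} = \frac{18602097891}{386500}$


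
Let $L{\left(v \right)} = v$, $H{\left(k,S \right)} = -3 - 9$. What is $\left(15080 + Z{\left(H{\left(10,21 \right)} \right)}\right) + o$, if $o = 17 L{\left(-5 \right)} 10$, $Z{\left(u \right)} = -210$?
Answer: $14020$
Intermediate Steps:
$H{\left(k,S \right)} = -12$
$o = -850$ ($o = 17 \left(-5\right) 10 = \left(-85\right) 10 = -850$)
$\left(15080 + Z{\left(H{\left(10,21 \right)} \right)}\right) + o = \left(15080 - 210\right) - 850 = 14870 - 850 = 14020$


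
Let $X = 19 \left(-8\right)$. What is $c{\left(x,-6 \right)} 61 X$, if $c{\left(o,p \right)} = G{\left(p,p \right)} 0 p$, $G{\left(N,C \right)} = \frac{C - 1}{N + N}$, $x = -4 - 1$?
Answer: $0$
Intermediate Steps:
$x = -5$
$G{\left(N,C \right)} = \frac{-1 + C}{2 N}$
$c{\left(o,p \right)} = 0$ ($c{\left(o,p \right)} = \frac{-1 + p}{2 p} 0 p = 0 p = 0$)
$X = -152$
$c{\left(x,-6 \right)} 61 X = 0 \cdot 61 \left(-152\right) = 0 \left(-152\right) = 0$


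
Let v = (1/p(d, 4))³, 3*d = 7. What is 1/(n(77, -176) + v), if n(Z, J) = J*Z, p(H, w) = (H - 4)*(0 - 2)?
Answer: -1000/13551973 ≈ -7.3790e-5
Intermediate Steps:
d = 7/3 (d = (⅓)*7 = 7/3 ≈ 2.3333)
p(H, w) = 8 - 2*H (p(H, w) = (-4 + H)*(-2) = 8 - 2*H)
v = 27/1000 (v = (1/(8 - 2*7/3))³ = (1/(8 - 14/3))³ = (1/(10/3))³ = (3/10)³ = 27/1000 ≈ 0.027000)
1/(n(77, -176) + v) = 1/(-176*77 + 27/1000) = 1/(-13552 + 27/1000) = 1/(-13551973/1000) = -1000/13551973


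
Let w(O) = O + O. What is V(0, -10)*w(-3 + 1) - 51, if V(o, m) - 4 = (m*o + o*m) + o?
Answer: -67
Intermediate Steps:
w(O) = 2*O
V(o, m) = 4 + o + 2*m*o (V(o, m) = 4 + ((m*o + o*m) + o) = 4 + ((m*o + m*o) + o) = 4 + (2*m*o + o) = 4 + (o + 2*m*o) = 4 + o + 2*m*o)
V(0, -10)*w(-3 + 1) - 51 = (4 + 0 + 2*(-10)*0)*(2*(-3 + 1)) - 51 = (4 + 0 + 0)*(2*(-2)) - 51 = 4*(-4) - 51 = -16 - 51 = -67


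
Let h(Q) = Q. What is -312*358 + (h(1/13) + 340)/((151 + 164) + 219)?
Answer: -775389211/6942 ≈ -1.1170e+5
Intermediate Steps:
-312*358 + (h(1/13) + 340)/((151 + 164) + 219) = -312*358 + (1/13 + 340)/((151 + 164) + 219) = -111696 + (1/13 + 340)/(315 + 219) = -111696 + (4421/13)/534 = -111696 + (4421/13)*(1/534) = -111696 + 4421/6942 = -775389211/6942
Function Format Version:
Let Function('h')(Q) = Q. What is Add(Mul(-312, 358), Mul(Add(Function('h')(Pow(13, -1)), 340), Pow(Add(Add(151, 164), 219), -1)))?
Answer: Rational(-775389211, 6942) ≈ -1.1170e+5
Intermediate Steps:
Add(Mul(-312, 358), Mul(Add(Function('h')(Pow(13, -1)), 340), Pow(Add(Add(151, 164), 219), -1))) = Add(Mul(-312, 358), Mul(Add(Pow(13, -1), 340), Pow(Add(Add(151, 164), 219), -1))) = Add(-111696, Mul(Add(Rational(1, 13), 340), Pow(Add(315, 219), -1))) = Add(-111696, Mul(Rational(4421, 13), Pow(534, -1))) = Add(-111696, Mul(Rational(4421, 13), Rational(1, 534))) = Add(-111696, Rational(4421, 6942)) = Rational(-775389211, 6942)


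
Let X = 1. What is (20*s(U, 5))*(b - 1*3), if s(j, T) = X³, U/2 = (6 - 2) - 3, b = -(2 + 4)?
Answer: -180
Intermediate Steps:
b = -6 (b = -1*6 = -6)
U = 2 (U = 2*((6 - 2) - 3) = 2*(4 - 3) = 2*1 = 2)
s(j, T) = 1 (s(j, T) = 1³ = 1)
(20*s(U, 5))*(b - 1*3) = (20*1)*(-6 - 1*3) = 20*(-6 - 3) = 20*(-9) = -180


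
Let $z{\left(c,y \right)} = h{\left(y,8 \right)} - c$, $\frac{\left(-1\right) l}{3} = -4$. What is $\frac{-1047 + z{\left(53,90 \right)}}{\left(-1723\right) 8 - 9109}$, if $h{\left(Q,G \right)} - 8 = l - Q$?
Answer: $\frac{30}{587} \approx 0.051107$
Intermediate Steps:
$l = 12$ ($l = \left(-3\right) \left(-4\right) = 12$)
$h{\left(Q,G \right)} = 20 - Q$ ($h{\left(Q,G \right)} = 8 - \left(-12 + Q\right) = 20 - Q$)
$z{\left(c,y \right)} = 20 - c - y$ ($z{\left(c,y \right)} = \left(20 - y\right) - c = 20 - c - y$)
$\frac{-1047 + z{\left(53,90 \right)}}{\left(-1723\right) 8 - 9109} = \frac{-1047 - 123}{\left(-1723\right) 8 - 9109} = \frac{-1047 - 123}{-13784 - 9109} = \frac{-1047 - 123}{-22893} = \left(-1170\right) \left(- \frac{1}{22893}\right) = \frac{30}{587}$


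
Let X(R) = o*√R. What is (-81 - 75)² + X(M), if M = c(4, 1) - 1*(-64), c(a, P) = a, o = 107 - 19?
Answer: 24336 + 176*√17 ≈ 25062.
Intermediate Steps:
o = 88
M = 68 (M = 4 - 1*(-64) = 4 + 64 = 68)
X(R) = 88*√R
(-81 - 75)² + X(M) = (-81 - 75)² + 88*√68 = (-156)² + 88*(2*√17) = 24336 + 176*√17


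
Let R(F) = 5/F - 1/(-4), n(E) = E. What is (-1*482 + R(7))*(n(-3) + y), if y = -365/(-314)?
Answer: 7771613/8792 ≈ 883.94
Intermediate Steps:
R(F) = 1/4 + 5/F (R(F) = 5/F - 1*(-1/4) = 5/F + 1/4 = 1/4 + 5/F)
y = 365/314 (y = -365*(-1/314) = 365/314 ≈ 1.1624)
(-1*482 + R(7))*(n(-3) + y) = (-1*482 + (1/4)*(20 + 7)/7)*(-3 + 365/314) = (-482 + (1/4)*(1/7)*27)*(-577/314) = (-482 + 27/28)*(-577/314) = -13469/28*(-577/314) = 7771613/8792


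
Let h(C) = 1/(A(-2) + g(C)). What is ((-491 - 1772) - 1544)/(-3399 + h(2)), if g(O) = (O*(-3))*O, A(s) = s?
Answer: 53298/47587 ≈ 1.1200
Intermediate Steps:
g(O) = -3*O**2 (g(O) = (-3*O)*O = -3*O**2)
h(C) = 1/(-2 - 3*C**2)
((-491 - 1772) - 1544)/(-3399 + h(2)) = ((-491 - 1772) - 1544)/(-3399 - 1/(2 + 3*2**2)) = (-2263 - 1544)/(-3399 - 1/(2 + 3*4)) = -3807/(-3399 - 1/(2 + 12)) = -3807/(-3399 - 1/14) = -3807/(-47587/14) = -3807*(-14/47587) = 53298/47587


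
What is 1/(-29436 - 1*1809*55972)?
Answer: -1/1748845140 ≈ -5.7181e-10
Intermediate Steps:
1/(-29436 - 1*1809*55972) = (1/55972)/(-29436 - 1809) = (1/55972)/(-31245) = -1/31245*1/55972 = -1/1748845140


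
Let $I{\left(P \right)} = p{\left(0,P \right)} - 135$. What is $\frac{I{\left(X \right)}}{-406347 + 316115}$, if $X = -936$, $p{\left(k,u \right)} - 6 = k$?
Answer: $\frac{129}{90232} \approx 0.0014296$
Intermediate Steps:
$p{\left(k,u \right)} = 6 + k$
$I{\left(P \right)} = -129$ ($I{\left(P \right)} = \left(6 + 0\right) - 135 = 6 - 135 = -129$)
$\frac{I{\left(X \right)}}{-406347 + 316115} = - \frac{129}{-406347 + 316115} = - \frac{129}{-90232} = \left(-129\right) \left(- \frac{1}{90232}\right) = \frac{129}{90232}$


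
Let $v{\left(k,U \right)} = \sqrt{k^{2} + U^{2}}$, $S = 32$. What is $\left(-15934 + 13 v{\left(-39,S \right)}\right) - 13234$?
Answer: $-29168 + 13 \sqrt{2545} \approx -28512.0$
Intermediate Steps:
$v{\left(k,U \right)} = \sqrt{U^{2} + k^{2}}$
$\left(-15934 + 13 v{\left(-39,S \right)}\right) - 13234 = \left(-15934 + 13 \sqrt{32^{2} + \left(-39\right)^{2}}\right) - 13234 = \left(-15934 + 13 \sqrt{1024 + 1521}\right) - 13234 = \left(-15934 + 13 \sqrt{2545}\right) - 13234 = -29168 + 13 \sqrt{2545}$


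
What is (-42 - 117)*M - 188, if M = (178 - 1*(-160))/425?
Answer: -133642/425 ≈ -314.45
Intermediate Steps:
M = 338/425 (M = (178 + 160)*(1/425) = 338*(1/425) = 338/425 ≈ 0.79529)
(-42 - 117)*M - 188 = (-42 - 117)*(338/425) - 188 = -159*338/425 - 188 = -53742/425 - 188 = -133642/425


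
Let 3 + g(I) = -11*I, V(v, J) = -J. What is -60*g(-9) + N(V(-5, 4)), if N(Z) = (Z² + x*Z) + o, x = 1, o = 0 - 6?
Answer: -5754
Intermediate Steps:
o = -6
N(Z) = -6 + Z + Z² (N(Z) = (Z² + 1*Z) - 6 = (Z² + Z) - 6 = (Z + Z²) - 6 = -6 + Z + Z²)
g(I) = -3 - 11*I
-60*g(-9) + N(V(-5, 4)) = -60*(-3 - 11*(-9)) + (-6 - 1*4 + (-1*4)²) = -60*(-3 + 99) + (-6 - 4 + (-4)²) = -60*96 + (-6 - 4 + 16) = -5760 + 6 = -5754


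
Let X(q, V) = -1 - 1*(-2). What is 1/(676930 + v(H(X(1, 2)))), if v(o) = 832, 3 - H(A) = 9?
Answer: 1/677762 ≈ 1.4754e-6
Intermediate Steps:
X(q, V) = 1 (X(q, V) = -1 + 2 = 1)
H(A) = -6 (H(A) = 3 - 1*9 = 3 - 9 = -6)
1/(676930 + v(H(X(1, 2)))) = 1/(676930 + 832) = 1/677762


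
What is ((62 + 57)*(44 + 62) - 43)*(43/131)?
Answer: 540553/131 ≈ 4126.4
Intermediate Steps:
((62 + 57)*(44 + 62) - 43)*(43/131) = (119*106 - 43)*(43*(1/131)) = (12614 - 43)*(43/131) = 12571*(43/131) = 540553/131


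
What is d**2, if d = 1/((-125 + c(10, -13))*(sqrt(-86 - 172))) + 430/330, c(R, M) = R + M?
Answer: 2605285013/1534427136 + I*sqrt(258)/12672 ≈ 1.6979 + 0.0012675*I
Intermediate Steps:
c(R, M) = M + R
d = 43/33 + I*sqrt(258)/33024 (d = 1/((-125 + (-13 + 10))*(sqrt(-86 - 172))) + 430/330 = 1/((-125 - 3)*(sqrt(-258))) + 430*(1/330) = 1/((-128)*((I*sqrt(258)))) + 43/33 = -(-1)*I*sqrt(258)/33024 + 43/33 = I*sqrt(258)/33024 + 43/33 = 43/33 + I*sqrt(258)/33024 ≈ 1.303 + 0.00048639*I)
d**2 = (43/33 + I*sqrt(258)/33024)**2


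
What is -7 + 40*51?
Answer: 2033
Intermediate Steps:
-7 + 40*51 = -7 + 2040 = 2033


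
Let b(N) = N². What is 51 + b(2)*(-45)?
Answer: -129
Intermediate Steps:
51 + b(2)*(-45) = 51 + 2²*(-45) = 51 + 4*(-45) = 51 - 180 = -129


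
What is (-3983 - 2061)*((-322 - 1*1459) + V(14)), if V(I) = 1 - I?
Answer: 10842936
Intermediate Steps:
(-3983 - 2061)*((-322 - 1*1459) + V(14)) = (-3983 - 2061)*((-322 - 1*1459) + (1 - 1*14)) = -6044*((-322 - 1459) + (1 - 14)) = -6044*(-1781 - 13) = -6044*(-1794) = 10842936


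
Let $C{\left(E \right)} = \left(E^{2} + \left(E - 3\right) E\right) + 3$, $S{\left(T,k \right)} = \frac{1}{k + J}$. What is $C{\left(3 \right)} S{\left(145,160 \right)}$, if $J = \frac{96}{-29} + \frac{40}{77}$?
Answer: $\frac{2233}{29254} \approx 0.076331$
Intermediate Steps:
$J = - \frac{6232}{2233}$ ($J = 96 \left(- \frac{1}{29}\right) + 40 \cdot \frac{1}{77} = - \frac{96}{29} + \frac{40}{77} = - \frac{6232}{2233} \approx -2.7909$)
$S{\left(T,k \right)} = \frac{1}{- \frac{6232}{2233} + k}$ ($S{\left(T,k \right)} = \frac{1}{k - \frac{6232}{2233}} = \frac{1}{- \frac{6232}{2233} + k}$)
$C{\left(E \right)} = 3 + E^{2} + E \left(-3 + E\right)$ ($C{\left(E \right)} = \left(E^{2} + \left(-3 + E\right) E\right) + 3 = \left(E^{2} + E \left(-3 + E\right)\right) + 3 = 3 + E^{2} + E \left(-3 + E\right)$)
$C{\left(3 \right)} S{\left(145,160 \right)} = \left(3 - 9 + 2 \cdot 3^{2}\right) \frac{2233}{-6232 + 2233 \cdot 160} = \left(3 - 9 + 2 \cdot 9\right) \frac{2233}{-6232 + 357280} = \left(3 - 9 + 18\right) \frac{2233}{351048} = 12 \cdot 2233 \cdot \frac{1}{351048} = 12 \cdot \frac{2233}{351048} = \frac{2233}{29254}$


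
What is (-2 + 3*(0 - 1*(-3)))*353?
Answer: 2471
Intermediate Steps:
(-2 + 3*(0 - 1*(-3)))*353 = (-2 + 3*(0 + 3))*353 = (-2 + 3*3)*353 = (-2 + 9)*353 = 7*353 = 2471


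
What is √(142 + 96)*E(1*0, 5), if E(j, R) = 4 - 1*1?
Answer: 3*√238 ≈ 46.282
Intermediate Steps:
E(j, R) = 3 (E(j, R) = 4 - 1 = 3)
√(142 + 96)*E(1*0, 5) = √(142 + 96)*3 = √238*3 = 3*√238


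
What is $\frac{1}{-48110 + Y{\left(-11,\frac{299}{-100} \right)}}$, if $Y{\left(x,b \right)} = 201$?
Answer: $- \frac{1}{47909} \approx -2.0873 \cdot 10^{-5}$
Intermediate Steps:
$\frac{1}{-48110 + Y{\left(-11,\frac{299}{-100} \right)}} = \frac{1}{-48110 + 201} = \frac{1}{-47909} = - \frac{1}{47909}$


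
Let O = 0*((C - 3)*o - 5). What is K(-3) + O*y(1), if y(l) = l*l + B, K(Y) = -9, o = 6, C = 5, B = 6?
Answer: -9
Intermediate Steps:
y(l) = 6 + l² (y(l) = l*l + 6 = l² + 6 = 6 + l²)
O = 0 (O = 0*((5 - 3)*6 - 5) = 0*(2*6 - 5) = 0*(12 - 5) = 0*7 = 0)
K(-3) + O*y(1) = -9 + 0*(6 + 1²) = -9 + 0*(6 + 1) = -9 + 0*7 = -9 + 0 = -9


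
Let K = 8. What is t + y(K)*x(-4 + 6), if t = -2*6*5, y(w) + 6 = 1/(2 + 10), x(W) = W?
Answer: -431/6 ≈ -71.833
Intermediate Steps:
y(w) = -71/12 (y(w) = -6 + 1/(2 + 10) = -6 + 1/12 = -71/12)
t = -60 (t = -12*5 = -60)
t + y(K)*x(-4 + 6) = -60 - 71*(-4 + 6)/12 = -60 - 71/12*2 = -60 - 71/6 = -431/6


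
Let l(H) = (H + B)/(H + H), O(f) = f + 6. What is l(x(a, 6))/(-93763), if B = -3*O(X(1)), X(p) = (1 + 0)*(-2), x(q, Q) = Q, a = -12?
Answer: 1/187526 ≈ 5.3326e-6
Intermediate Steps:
X(p) = -2 (X(p) = 1*(-2) = -2)
O(f) = 6 + f
B = -12 (B = -3*(6 - 2) = -3*4 = -12)
l(H) = (-12 + H)/(2*H) (l(H) = (H - 12)/(H + H) = (-12 + H)/((2*H)) = (-12 + H)*(1/(2*H)) = (-12 + H)/(2*H))
l(x(a, 6))/(-93763) = ((½)*(-12 + 6)/6)/(-93763) = ((½)*(⅙)*(-6))*(-1/93763) = -½*(-1/93763) = 1/187526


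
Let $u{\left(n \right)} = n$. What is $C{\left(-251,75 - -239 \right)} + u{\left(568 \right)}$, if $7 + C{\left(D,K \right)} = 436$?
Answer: $997$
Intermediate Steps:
$C{\left(D,K \right)} = 429$ ($C{\left(D,K \right)} = -7 + 436 = 429$)
$C{\left(-251,75 - -239 \right)} + u{\left(568 \right)} = 429 + 568 = 997$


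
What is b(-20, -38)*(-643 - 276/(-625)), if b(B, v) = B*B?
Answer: -6425584/25 ≈ -2.5702e+5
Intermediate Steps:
b(B, v) = B**2
b(-20, -38)*(-643 - 276/(-625)) = (-20)**2*(-643 - 276/(-625)) = 400*(-643 - 276*(-1/625)) = 400*(-643 + 276/625) = 400*(-401599/625) = -6425584/25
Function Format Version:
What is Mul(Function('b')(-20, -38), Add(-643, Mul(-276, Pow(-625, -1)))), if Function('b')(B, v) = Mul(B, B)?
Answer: Rational(-6425584, 25) ≈ -2.5702e+5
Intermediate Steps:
Function('b')(B, v) = Pow(B, 2)
Mul(Function('b')(-20, -38), Add(-643, Mul(-276, Pow(-625, -1)))) = Mul(Pow(-20, 2), Add(-643, Mul(-276, Pow(-625, -1)))) = Mul(400, Add(-643, Mul(-276, Rational(-1, 625)))) = Mul(400, Add(-643, Rational(276, 625))) = Mul(400, Rational(-401599, 625)) = Rational(-6425584, 25)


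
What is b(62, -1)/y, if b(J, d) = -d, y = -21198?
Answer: -1/21198 ≈ -4.7174e-5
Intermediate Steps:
b(62, -1)/y = -1*(-1)/(-21198) = 1*(-1/21198) = -1/21198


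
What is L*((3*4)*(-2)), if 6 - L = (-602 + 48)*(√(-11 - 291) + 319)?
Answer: -4241568 - 13296*I*√302 ≈ -4.2416e+6 - 2.3106e+5*I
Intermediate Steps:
L = 176732 + 554*I*√302 (L = 6 - (-602 + 48)*(√(-11 - 291) + 319) = 6 - (-554)*(√(-302) + 319) = 6 - (-554)*(I*√302 + 319) = 6 - (-554)*(319 + I*√302) = 6 - (-176726 - 554*I*√302) = 6 + (176726 + 554*I*√302) = 176732 + 554*I*√302 ≈ 1.7673e+5 + 9627.5*I)
L*((3*4)*(-2)) = (176732 + 554*I*√302)*((3*4)*(-2)) = (176732 + 554*I*√302)*(12*(-2)) = (176732 + 554*I*√302)*(-24) = -4241568 - 13296*I*√302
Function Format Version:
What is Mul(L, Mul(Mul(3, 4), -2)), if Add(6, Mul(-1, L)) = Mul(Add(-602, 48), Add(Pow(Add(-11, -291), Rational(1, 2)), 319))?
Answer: Add(-4241568, Mul(-13296, I, Pow(302, Rational(1, 2)))) ≈ Add(-4.2416e+6, Mul(-2.3106e+5, I))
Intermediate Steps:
L = Add(176732, Mul(554, I, Pow(302, Rational(1, 2)))) (L = Add(6, Mul(-1, Mul(Add(-602, 48), Add(Pow(Add(-11, -291), Rational(1, 2)), 319)))) = Add(6, Mul(-1, Mul(-554, Add(Pow(-302, Rational(1, 2)), 319)))) = Add(6, Mul(-1, Mul(-554, Add(Mul(I, Pow(302, Rational(1, 2))), 319)))) = Add(6, Mul(-1, Mul(-554, Add(319, Mul(I, Pow(302, Rational(1, 2))))))) = Add(6, Mul(-1, Add(-176726, Mul(-554, I, Pow(302, Rational(1, 2)))))) = Add(6, Add(176726, Mul(554, I, Pow(302, Rational(1, 2))))) = Add(176732, Mul(554, I, Pow(302, Rational(1, 2)))) ≈ Add(1.7673e+5, Mul(9627.5, I)))
Mul(L, Mul(Mul(3, 4), -2)) = Mul(Add(176732, Mul(554, I, Pow(302, Rational(1, 2)))), Mul(Mul(3, 4), -2)) = Mul(Add(176732, Mul(554, I, Pow(302, Rational(1, 2)))), Mul(12, -2)) = Mul(Add(176732, Mul(554, I, Pow(302, Rational(1, 2)))), -24) = Add(-4241568, Mul(-13296, I, Pow(302, Rational(1, 2))))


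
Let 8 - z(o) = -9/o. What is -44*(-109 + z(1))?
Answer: 4048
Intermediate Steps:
z(o) = 8 + 9/o (z(o) = 8 - (-9)/o = 8 + 9/o)
-44*(-109 + z(1)) = -44*(-109 + (8 + 9/1)) = -44*(-109 + (8 + 9*1)) = -44*(-109 + (8 + 9)) = -44*(-109 + 17) = -44*(-92) = 4048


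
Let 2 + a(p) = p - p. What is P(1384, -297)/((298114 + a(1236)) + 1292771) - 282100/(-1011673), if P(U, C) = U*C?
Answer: 2533994692/123804105943 ≈ 0.020468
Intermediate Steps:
P(U, C) = C*U
a(p) = -2 (a(p) = -2 + (p - p) = -2 + 0 = -2)
P(1384, -297)/((298114 + a(1236)) + 1292771) - 282100/(-1011673) = (-297*1384)/((298114 - 2) + 1292771) - 282100/(-1011673) = -411048/(298112 + 1292771) - 282100*(-1/1011673) = -411048/1590883 + 21700/77821 = 2533994692/123804105943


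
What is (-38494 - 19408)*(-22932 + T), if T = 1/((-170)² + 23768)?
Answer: 34966513328825/26334 ≈ 1.3278e+9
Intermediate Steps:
T = 1/52668 (T = 1/(28900 + 23768) = 1/52668 ≈ 1.8987e-5)
(-38494 - 19408)*(-22932 + T) = (-38494 - 19408)*(-22932 + 1/52668) = -57902*(-1207782575/52668) = 34966513328825/26334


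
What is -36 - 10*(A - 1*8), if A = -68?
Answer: 724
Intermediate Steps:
-36 - 10*(A - 1*8) = -36 - 10*(-68 - 1*8) = -36 - 10*(-68 - 8) = -36 - 10*(-76) = -36 + 760 = 724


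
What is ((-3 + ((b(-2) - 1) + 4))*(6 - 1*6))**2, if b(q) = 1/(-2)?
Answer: 0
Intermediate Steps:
b(q) = -1/2
((-3 + ((b(-2) - 1) + 4))*(6 - 1*6))**2 = ((-3 + ((-1/2 - 1) + 4))*(6 - 1*6))**2 = ((-3 + (-3/2 + 4))*(6 - 6))**2 = ((-3 + 5/2)*0)**2 = (-1/2*0)**2 = 0**2 = 0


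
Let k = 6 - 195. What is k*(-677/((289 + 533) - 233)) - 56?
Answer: 94969/589 ≈ 161.24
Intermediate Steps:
k = -189
k*(-677/((289 + 533) - 233)) - 56 = -(-127953)/((289 + 533) - 233) - 56 = -(-127953)/(822 - 233) - 56 = -(-127953)/589 - 56 = -189*(-677/589) - 56 = 127953/589 - 56 = 94969/589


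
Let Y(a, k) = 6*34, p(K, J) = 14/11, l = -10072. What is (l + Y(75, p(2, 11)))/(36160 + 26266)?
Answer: -4934/31213 ≈ -0.15808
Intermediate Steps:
p(K, J) = 14/11 (p(K, J) = 14*(1/11) = 14/11)
Y(a, k) = 204
(l + Y(75, p(2, 11)))/(36160 + 26266) = (-10072 + 204)/(36160 + 26266) = -9868/62426 = -9868*1/62426 = -4934/31213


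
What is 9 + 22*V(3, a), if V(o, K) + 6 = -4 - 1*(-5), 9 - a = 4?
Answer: -101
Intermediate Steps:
a = 5 (a = 9 - 1*4 = 9 - 4 = 5)
V(o, K) = -5 (V(o, K) = -6 + (-4 - 1*(-5)) = -6 + (-4 + 5) = -6 + 1 = -5)
9 + 22*V(3, a) = 9 + 22*(-5) = 9 - 110 = -101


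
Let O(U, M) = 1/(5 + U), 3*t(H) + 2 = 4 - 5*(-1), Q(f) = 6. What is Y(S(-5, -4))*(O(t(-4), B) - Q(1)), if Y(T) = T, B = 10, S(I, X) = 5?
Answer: -645/22 ≈ -29.318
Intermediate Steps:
t(H) = 7/3 (t(H) = -⅔ + (4 - 5*(-1))/3 = -⅔ + (4 + 5)/3 = -⅔ + (⅓)*9 = -⅔ + 3 = 7/3)
Y(S(-5, -4))*(O(t(-4), B) - Q(1)) = 5*(1/(5 + 7/3) - 1*6) = 5*(1/(22/3) - 6) = 5*(3/22 - 6) = 5*(-129/22) = -645/22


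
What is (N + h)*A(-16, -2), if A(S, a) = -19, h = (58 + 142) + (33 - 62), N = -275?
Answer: 1976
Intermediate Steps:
h = 171 (h = 200 - 29 = 171)
(N + h)*A(-16, -2) = (-275 + 171)*(-19) = -104*(-19) = 1976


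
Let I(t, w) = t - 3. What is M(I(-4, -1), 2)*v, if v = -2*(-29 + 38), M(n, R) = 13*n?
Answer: 1638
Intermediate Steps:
I(t, w) = -3 + t
v = -18 (v = -2*9 = -18)
M(I(-4, -1), 2)*v = (13*(-3 - 4))*(-18) = (13*(-7))*(-18) = -91*(-18) = 1638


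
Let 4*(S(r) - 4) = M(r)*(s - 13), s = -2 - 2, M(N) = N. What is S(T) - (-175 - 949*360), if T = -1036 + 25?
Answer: 1384463/4 ≈ 3.4612e+5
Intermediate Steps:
T = -1011
s = -4
S(r) = 4 - 17*r/4 (S(r) = 4 + (r*(-4 - 13))/4 = 4 + (r*(-17))/4 = 4 + (-17*r)/4 = 4 - 17*r/4)
S(T) - (-175 - 949*360) = (4 - 17/4*(-1011)) - (-175 - 949*360) = (4 + 17187/4) - (-175 - 341640) = 17203/4 - 1*(-341815) = 17203/4 + 341815 = 1384463/4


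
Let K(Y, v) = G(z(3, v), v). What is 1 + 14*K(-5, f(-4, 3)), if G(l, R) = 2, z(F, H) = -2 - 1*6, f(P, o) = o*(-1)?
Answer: 29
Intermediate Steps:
f(P, o) = -o
z(F, H) = -8 (z(F, H) = -2 - 6 = -8)
K(Y, v) = 2
1 + 14*K(-5, f(-4, 3)) = 1 + 14*2 = 1 + 28 = 29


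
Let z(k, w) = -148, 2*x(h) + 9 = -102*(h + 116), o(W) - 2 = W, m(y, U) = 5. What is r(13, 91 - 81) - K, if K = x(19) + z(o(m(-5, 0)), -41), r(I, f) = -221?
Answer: 13633/2 ≈ 6816.5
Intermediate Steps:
o(W) = 2 + W
x(h) = -11841/2 - 51*h (x(h) = -9/2 + (-102*(h + 116))/2 = -9/2 + (-102*(116 + h))/2 = -9/2 + (-11832 - 102*h)/2 = -9/2 + (-5916 - 51*h) = -11841/2 - 51*h)
K = -14075/2 (K = (-11841/2 - 51*19) - 148 = (-11841/2 - 969) - 148 = -13779/2 - 148 = -14075/2 ≈ -7037.5)
r(13, 91 - 81) - K = -221 - 1*(-14075/2) = -221 + 14075/2 = 13633/2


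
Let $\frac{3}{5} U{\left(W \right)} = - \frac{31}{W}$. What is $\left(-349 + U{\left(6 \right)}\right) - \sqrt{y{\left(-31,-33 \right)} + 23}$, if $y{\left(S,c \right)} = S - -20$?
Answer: $- \frac{6437}{18} - 2 \sqrt{3} \approx -361.08$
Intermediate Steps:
$y{\left(S,c \right)} = 20 + S$ ($y{\left(S,c \right)} = S + 20 = 20 + S$)
$U{\left(W \right)} = - \frac{155}{3 W}$ ($U{\left(W \right)} = \frac{5 \left(- \frac{31}{W}\right)}{3} = - \frac{155}{3 W}$)
$\left(-349 + U{\left(6 \right)}\right) - \sqrt{y{\left(-31,-33 \right)} + 23} = \left(-349 - \frac{155}{3 \cdot 6}\right) - \sqrt{\left(20 - 31\right) + 23} = \left(-349 - \frac{155}{18}\right) - \sqrt{-11 + 23} = \left(-349 - \frac{155}{18}\right) - \sqrt{12} = - \frac{6437}{18} - 2 \sqrt{3}$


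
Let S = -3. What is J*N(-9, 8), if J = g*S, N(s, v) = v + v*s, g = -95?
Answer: -18240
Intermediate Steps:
N(s, v) = v + s*v
J = 285 (J = -95*(-3) = 285)
J*N(-9, 8) = 285*(8*(1 - 9)) = 285*(8*(-8)) = 285*(-64) = -18240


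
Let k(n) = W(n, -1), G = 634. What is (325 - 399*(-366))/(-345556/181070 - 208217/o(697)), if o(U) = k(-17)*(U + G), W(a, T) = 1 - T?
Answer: -35273129317030/19310861131 ≈ -1826.6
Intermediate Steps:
k(n) = 2 (k(n) = 1 - 1*(-1) = 1 + 1 = 2)
o(U) = 1268 + 2*U (o(U) = 2*(U + 634) = 2*(634 + U) = 1268 + 2*U)
(325 - 399*(-366))/(-345556/181070 - 208217/o(697)) = (325 - 399*(-366))/(-345556/181070 - 208217/(1268 + 2*697)) = (325 + 146034)/(-345556*1/181070 - 208217/(1268 + 1394)) = 146359/(-172778/90535 - 208217/2662) = 146359/(-19310861131/241004170) = 146359*(-241004170/19310861131) = -35273129317030/19310861131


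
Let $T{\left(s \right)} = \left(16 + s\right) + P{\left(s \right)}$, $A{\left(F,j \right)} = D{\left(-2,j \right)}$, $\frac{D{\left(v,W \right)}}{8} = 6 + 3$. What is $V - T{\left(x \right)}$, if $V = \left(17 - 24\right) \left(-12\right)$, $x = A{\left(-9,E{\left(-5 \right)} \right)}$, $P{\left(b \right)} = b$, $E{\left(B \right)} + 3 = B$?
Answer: $-76$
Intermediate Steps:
$D{\left(v,W \right)} = 72$ ($D{\left(v,W \right)} = 8 \left(6 + 3\right) = 8 \cdot 9 = 72$)
$E{\left(B \right)} = -3 + B$
$A{\left(F,j \right)} = 72$
$x = 72$
$V = 84$ ($V = \left(-7\right) \left(-12\right) = 84$)
$T{\left(s \right)} = 16 + 2 s$ ($T{\left(s \right)} = \left(16 + s\right) + s = 16 + 2 s$)
$V - T{\left(x \right)} = 84 - \left(16 + 2 \cdot 72\right) = 84 - \left(16 + 144\right) = 84 - 160 = -76$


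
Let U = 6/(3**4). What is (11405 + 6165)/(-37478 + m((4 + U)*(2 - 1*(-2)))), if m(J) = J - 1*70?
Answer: -237195/506678 ≈ -0.46814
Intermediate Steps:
U = 2/27 (U = 6/81 = 6*(1/81) = 2/27 ≈ 0.074074)
m(J) = -70 + J (m(J) = J - 70 = -70 + J)
(11405 + 6165)/(-37478 + m((4 + U)*(2 - 1*(-2)))) = (11405 + 6165)/(-37478 + (-70 + (4 + 2/27)*(2 - 1*(-2)))) = 17570/(-37478 + (-70 + 110*(2 + 2)/27)) = 17570/(-37478 + (-70 + (110/27)*4)) = 17570/(-37478 + (-70 + 440/27)) = 17570/(-37478 - 1450/27) = 17570/(-1013356/27) = 17570*(-27/1013356) = -237195/506678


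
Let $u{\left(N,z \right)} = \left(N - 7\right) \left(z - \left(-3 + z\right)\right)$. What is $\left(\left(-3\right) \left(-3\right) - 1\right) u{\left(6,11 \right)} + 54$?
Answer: $30$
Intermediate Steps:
$u{\left(N,z \right)} = -21 + 3 N$ ($u{\left(N,z \right)} = \left(-7 + N\right) 3 = -21 + 3 N$)
$\left(\left(-3\right) \left(-3\right) - 1\right) u{\left(6,11 \right)} + 54 = \left(\left(-3\right) \left(-3\right) - 1\right) \left(-21 + 3 \cdot 6\right) + 54 = \left(9 - 1\right) \left(-21 + 18\right) + 54 = 8 \left(-3\right) + 54 = -24 + 54 = 30$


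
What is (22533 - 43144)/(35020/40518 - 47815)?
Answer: 417558249/968666575 ≈ 0.43107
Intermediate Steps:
(22533 - 43144)/(35020/40518 - 47815) = -20611/(35020*(1/40518) - 47815) = -20611/(17510/20259 - 47815) = -20611/(-968666575/20259) = -20611*(-20259/968666575) = 417558249/968666575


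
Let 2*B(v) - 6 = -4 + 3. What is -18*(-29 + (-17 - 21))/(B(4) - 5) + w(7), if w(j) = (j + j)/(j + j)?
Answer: -2407/5 ≈ -481.40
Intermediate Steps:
B(v) = 5/2 (B(v) = 3 + (-4 + 3)/2 = 3 + (½)*(-1) = 3 - ½ = 5/2)
w(j) = 1 (w(j) = (2*j)/((2*j)) = (2*j)*(1/(2*j)) = 1)
-18*(-29 + (-17 - 21))/(B(4) - 5) + w(7) = -18*(-29 + (-17 - 21))/(5/2 - 5) + 1 = -18*(-29 - 38)/(-5/2) + 1 = -(-1206)*(-2)/5 + 1 = -18*134/5 + 1 = -2412/5 + 1 = -2407/5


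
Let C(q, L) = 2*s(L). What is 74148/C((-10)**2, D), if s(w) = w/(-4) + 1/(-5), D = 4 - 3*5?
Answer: 247160/17 ≈ 14539.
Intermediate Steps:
D = -11 (D = 4 - 15 = -11)
s(w) = -1/5 - w/4 (s(w) = w*(-1/4) + 1*(-1/5) = -w/4 - 1/5 = -1/5 - w/4)
C(q, L) = -2/5 - L/2 (C(q, L) = 2*(-1/5 - L/4) = -2/5 - L/2)
74148/C((-10)**2, D) = 74148/(-2/5 - 1/2*(-11)) = 74148/(-2/5 + 11/2) = 74148/(51/10) = 74148*(10/51) = 247160/17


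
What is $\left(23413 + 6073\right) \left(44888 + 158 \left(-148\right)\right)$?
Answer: $634066944$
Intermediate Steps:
$\left(23413 + 6073\right) \left(44888 + 158 \left(-148\right)\right) = 29486 \left(44888 - 23384\right) = 29486 \cdot 21504 = 634066944$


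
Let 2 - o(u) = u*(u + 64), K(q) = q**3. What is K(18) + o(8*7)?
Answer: -886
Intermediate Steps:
o(u) = 2 - u*(64 + u) (o(u) = 2 - u*(u + 64) = 2 - u*(64 + u))
K(18) + o(8*7) = 18**3 + (2 - (8*7)**2 - 512*7) = 5832 + (2 - 1*56**2 - 64*56) = 5832 + (2 - 1*3136 - 3584) = 5832 + (2 - 3136 - 3584) = 5832 - 6718 = -886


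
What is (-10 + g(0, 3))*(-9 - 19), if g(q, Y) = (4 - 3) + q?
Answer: 252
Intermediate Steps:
g(q, Y) = 1 + q
(-10 + g(0, 3))*(-9 - 19) = (-10 + (1 + 0))*(-9 - 19) = (-10 + 1)*(-28) = -9*(-28) = 252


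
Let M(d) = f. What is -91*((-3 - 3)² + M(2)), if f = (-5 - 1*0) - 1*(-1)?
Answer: -2912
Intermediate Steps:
f = -4 (f = (-5 + 0) + 1 = -5 + 1 = -4)
M(d) = -4
-91*((-3 - 3)² + M(2)) = -91*((-3 - 3)² - 4) = -91*((-6)² - 4) = -91*(36 - 4) = -91*32 = -2912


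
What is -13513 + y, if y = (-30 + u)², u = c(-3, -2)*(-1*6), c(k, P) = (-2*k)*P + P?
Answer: -10597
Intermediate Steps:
c(k, P) = P - 2*P*k (c(k, P) = -2*P*k + P = P - 2*P*k)
u = 84 (u = (-2*(1 - 2*(-3)))*(-1*6) = -2*(1 + 6)*(-6) = -2*7*(-6) = -14*(-6) = 84)
y = 2916 (y = (-30 + 84)² = 54² = 2916)
-13513 + y = -13513 + 2916 = -10597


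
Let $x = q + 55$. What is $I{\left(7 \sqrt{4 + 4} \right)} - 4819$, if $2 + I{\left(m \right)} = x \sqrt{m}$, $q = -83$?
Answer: $-4821 - 28 \cdot 2^{\frac{3}{4}} \sqrt{7} \approx -4945.6$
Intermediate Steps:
$x = -28$ ($x = -83 + 55 = -28$)
$I{\left(m \right)} = -2 - 28 \sqrt{m}$
$I{\left(7 \sqrt{4 + 4} \right)} - 4819 = \left(-2 - 28 \sqrt{7 \sqrt{4 + 4}}\right) - 4819 = \left(-2 - 28 \sqrt{7 \sqrt{8}}\right) - 4819 = \left(-2 - 28 \sqrt{7 \cdot 2 \sqrt{2}}\right) - 4819 = \left(-2 - 28 \sqrt{14 \sqrt{2}}\right) - 4819 = \left(-2 - 28 \cdot 2^{\frac{3}{4}} \sqrt{7}\right) - 4819 = -4821 - 28 \cdot 2^{\frac{3}{4}} \sqrt{7}$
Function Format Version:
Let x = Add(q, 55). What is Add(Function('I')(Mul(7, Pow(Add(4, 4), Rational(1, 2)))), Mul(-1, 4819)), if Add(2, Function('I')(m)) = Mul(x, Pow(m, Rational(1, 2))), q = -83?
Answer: Add(-4821, Mul(-28, Pow(2, Rational(3, 4)), Pow(7, Rational(1, 2)))) ≈ -4945.6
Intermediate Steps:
x = -28 (x = Add(-83, 55) = -28)
Function('I')(m) = Add(-2, Mul(-28, Pow(m, Rational(1, 2))))
Add(Function('I')(Mul(7, Pow(Add(4, 4), Rational(1, 2)))), Mul(-1, 4819)) = Add(Add(-2, Mul(-28, Pow(Mul(7, Pow(Add(4, 4), Rational(1, 2))), Rational(1, 2)))), Mul(-1, 4819)) = Add(Add(-2, Mul(-28, Pow(Mul(7, Pow(8, Rational(1, 2))), Rational(1, 2)))), -4819) = Add(Add(-2, Mul(-28, Pow(Mul(7, Mul(2, Pow(2, Rational(1, 2)))), Rational(1, 2)))), -4819) = Add(Add(-2, Mul(-28, Pow(Mul(14, Pow(2, Rational(1, 2))), Rational(1, 2)))), -4819) = Add(Add(-2, Mul(-28, Mul(Pow(2, Rational(3, 4)), Pow(7, Rational(1, 2))))), -4819) = Add(Add(-2, Mul(-28, Pow(2, Rational(3, 4)), Pow(7, Rational(1, 2)))), -4819) = Add(-4821, Mul(-28, Pow(2, Rational(3, 4)), Pow(7, Rational(1, 2))))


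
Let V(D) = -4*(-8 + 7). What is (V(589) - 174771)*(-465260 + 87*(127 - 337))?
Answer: 84505087510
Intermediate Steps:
V(D) = 4 (V(D) = -4*(-1) = 4)
(V(589) - 174771)*(-465260 + 87*(127 - 337)) = (4 - 174771)*(-465260 + 87*(127 - 337)) = -174767*(-465260 + 87*(-210)) = -174767*(-465260 - 18270) = -174767*(-483530) = 84505087510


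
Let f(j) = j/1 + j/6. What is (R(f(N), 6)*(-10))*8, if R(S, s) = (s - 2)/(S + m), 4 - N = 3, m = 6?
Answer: -1920/43 ≈ -44.651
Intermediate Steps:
N = 1 (N = 4 - 1*3 = 4 - 3 = 1)
f(j) = 7*j/6 (f(j) = j*1 + j*(⅙) = j + j/6 = 7*j/6)
R(S, s) = (-2 + s)/(6 + S) (R(S, s) = (s - 2)/(S + 6) = (-2 + s)/(6 + S))
(R(f(N), 6)*(-10))*8 = (((-2 + 6)/(6 + (7/6)*1))*(-10))*8 = ((4/(6 + 7/6))*(-10))*8 = ((4/(43/6))*(-10))*8 = (((6/43)*4)*(-10))*8 = ((24/43)*(-10))*8 = -240/43*8 = -1920/43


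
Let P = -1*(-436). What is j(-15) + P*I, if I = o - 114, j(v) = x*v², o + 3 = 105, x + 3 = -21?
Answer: -10632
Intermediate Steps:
x = -24 (x = -3 - 21 = -24)
o = 102 (o = -3 + 105 = 102)
j(v) = -24*v²
P = 436
I = -12 (I = 102 - 114 = -12)
j(-15) + P*I = -24*(-15)² + 436*(-12) = -24*225 - 5232 = -5400 - 5232 = -10632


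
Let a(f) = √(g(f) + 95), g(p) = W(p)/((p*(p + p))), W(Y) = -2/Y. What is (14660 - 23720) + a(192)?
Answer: -9060 + √2017198077/4608 ≈ -9050.3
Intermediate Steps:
g(p) = -1/p³ (g(p) = (-2/p)/((p*(p + p))) = (-2/p)/((p*(2*p))) = (-2/p)/((2*p²)) = (-2/p)*(1/(2*p²)) = -1/p³)
a(f) = √(95 - 1/f³) (a(f) = √(-1/f³ + 95) = √(95 - 1/f³))
(14660 - 23720) + a(192) = (14660 - 23720) + √(95 - 1/192³) = -9060 + √(95 - 1*1/7077888) = -9060 + √(95 - 1/7077888) = -9060 + √(672399359/7077888) = -9060 + √2017198077/4608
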